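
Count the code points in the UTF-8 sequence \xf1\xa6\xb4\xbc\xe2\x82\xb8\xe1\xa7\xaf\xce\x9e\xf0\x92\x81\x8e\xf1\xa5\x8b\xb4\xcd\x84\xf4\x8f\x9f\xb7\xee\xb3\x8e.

9

Byte at offset 0: 0xF1 = 11110001 → 4-byte char (#1). Advance 4.
Byte at offset 4: 0xE2 = 11100010 → 3-byte char (#2). Advance 3.
Byte at offset 7: 0xE1 = 11100001 → 3-byte char (#3). Advance 3.
Byte at offset 10: 0xCE = 11001110 → 2-byte char (#4). Advance 2.
Byte at offset 12: 0xF0 = 11110000 → 4-byte char (#5). Advance 4.
Byte at offset 16: 0xF1 = 11110001 → 4-byte char (#6). Advance 4.
Byte at offset 20: 0xCD = 11001101 → 2-byte char (#7). Advance 2.
Byte at offset 22: 0xF4 = 11110100 → 4-byte char (#8). Advance 4.
Byte at offset 26: 0xEE = 11101110 → 3-byte char (#9). Advance 3.
Reached end at offset 29 after 9 code points.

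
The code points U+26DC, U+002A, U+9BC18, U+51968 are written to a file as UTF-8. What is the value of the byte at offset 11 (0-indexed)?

U+26DC → 3-byte form E2 9B 9C at offsets 0–2.
U+002A → 1-byte form 2A at offsets 3–3.
U+9BC18 → 4-byte form F2 9B B0 98 at offsets 4–7.
U+51968 → 4-byte form F1 91 A5 A8 at offsets 8–11.
Offset 11 falls in char 4's range; it's byte 4 of F1 91 A5 A8 = 0xA8.

0xA8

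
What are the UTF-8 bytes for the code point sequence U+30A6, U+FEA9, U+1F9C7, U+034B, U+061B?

U+30A6: 3-byte form → E3 82 A6.
U+FEA9: 3-byte form → EF BA A9.
U+1F9C7: 4-byte form → F0 9F A7 87.
U+034B: 2-byte form → CD 8B.
U+061B: 2-byte form → D8 9B.
Concatenated (14 bytes): E3 82 A6 EF BA A9 F0 9F A7 87 CD 8B D8 9B.

E3 82 A6 EF BA A9 F0 9F A7 87 CD 8B D8 9B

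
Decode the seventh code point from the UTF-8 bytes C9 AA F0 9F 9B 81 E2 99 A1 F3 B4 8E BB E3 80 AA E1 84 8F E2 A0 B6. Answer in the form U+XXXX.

Offset 0: leading byte 0xC9 = 11001001 → 2-byte char #1 = C9 AA.
Offset 2: leading byte 0xF0 = 11110000 → 4-byte char #2 = F0 9F 9B 81.
Offset 6: leading byte 0xE2 = 11100010 → 3-byte char #3 = E2 99 A1.
Offset 9: leading byte 0xF3 = 11110011 → 4-byte char #4 = F3 B4 8E BB.
Offset 13: leading byte 0xE3 = 11100011 → 3-byte char #5 = E3 80 AA.
Offset 16: leading byte 0xE1 = 11100001 → 3-byte char #6 = E1 84 8F.
Offset 19: leading byte 0xE2 = 11100010 → 3-byte char #7 = E2 A0 B6.
Leading byte 0xE2 = 11100010 matches 1110xxxx → 3-byte sequence.
Byte 1: 0xE2 = 11100010, payload 0010 (4 bits).
Byte 2: 0xA0 = 10100000 (10xxxxxx ✓), payload 100000.
Byte 3: 0xB6 = 10110110 (10xxxxxx ✓), payload 110110.
Concatenate: 0010100000110110 = 0x2836 (16 bits → U+2836).

U+2836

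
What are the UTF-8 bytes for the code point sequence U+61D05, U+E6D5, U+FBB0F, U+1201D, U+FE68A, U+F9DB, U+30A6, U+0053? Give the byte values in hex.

U+61D05: 4-byte form → F1 A1 B4 85.
U+E6D5: 3-byte form → EE 9B 95.
U+FBB0F: 4-byte form → F3 BB AC 8F.
U+1201D: 4-byte form → F0 92 80 9D.
U+FE68A: 4-byte form → F3 BE 9A 8A.
U+F9DB: 3-byte form → EF A7 9B.
U+30A6: 3-byte form → E3 82 A6.
U+0053: 1-byte form → 53.
Concatenated (26 bytes): F1 A1 B4 85 EE 9B 95 F3 BB AC 8F F0 92 80 9D F3 BE 9A 8A EF A7 9B E3 82 A6 53.

F1 A1 B4 85 EE 9B 95 F3 BB AC 8F F0 92 80 9D F3 BE 9A 8A EF A7 9B E3 82 A6 53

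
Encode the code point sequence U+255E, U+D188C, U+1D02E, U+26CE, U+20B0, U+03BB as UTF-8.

U+255E: 3-byte form → E2 95 9E.
U+D188C: 4-byte form → F3 91 A2 8C.
U+1D02E: 4-byte form → F0 9D 80 AE.
U+26CE: 3-byte form → E2 9B 8E.
U+20B0: 3-byte form → E2 82 B0.
U+03BB: 2-byte form → CE BB.
Concatenated (19 bytes): E2 95 9E F3 91 A2 8C F0 9D 80 AE E2 9B 8E E2 82 B0 CE BB.

E2 95 9E F3 91 A2 8C F0 9D 80 AE E2 9B 8E E2 82 B0 CE BB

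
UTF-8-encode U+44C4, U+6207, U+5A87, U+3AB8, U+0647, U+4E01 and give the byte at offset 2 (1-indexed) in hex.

1-indexed offset 2 is 0-indexed offset 1.
U+44C4 → 3-byte form E4 93 84 at offsets 0–2.
Offset 1 falls in char 1's range; it's byte 2 of E4 93 84 = 0x93.

0x93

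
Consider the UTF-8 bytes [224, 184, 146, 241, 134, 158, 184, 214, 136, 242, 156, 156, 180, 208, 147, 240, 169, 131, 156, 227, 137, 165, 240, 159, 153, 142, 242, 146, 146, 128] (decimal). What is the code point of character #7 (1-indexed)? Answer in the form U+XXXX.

U+3265

Offset 0: leading byte 0xE0 = 11100000 → 3-byte char #1 = E0 B8 92.
Offset 3: leading byte 0xF1 = 11110001 → 4-byte char #2 = F1 86 9E B8.
Offset 7: leading byte 0xD6 = 11010110 → 2-byte char #3 = D6 88.
Offset 9: leading byte 0xF2 = 11110010 → 4-byte char #4 = F2 9C 9C B4.
Offset 13: leading byte 0xD0 = 11010000 → 2-byte char #5 = D0 93.
Offset 15: leading byte 0xF0 = 11110000 → 4-byte char #6 = F0 A9 83 9C.
Offset 19: leading byte 0xE3 = 11100011 → 3-byte char #7 = E3 89 A5.
Leading byte 0xE3 = 11100011 matches 1110xxxx → 3-byte sequence.
Byte 1: 0xE3 = 11100011, payload 0011 (4 bits).
Byte 2: 0x89 = 10001001 (10xxxxxx ✓), payload 001001.
Byte 3: 0xA5 = 10100101 (10xxxxxx ✓), payload 100101.
Concatenate: 0011001001100101 = 0x3265 (16 bits → U+3265).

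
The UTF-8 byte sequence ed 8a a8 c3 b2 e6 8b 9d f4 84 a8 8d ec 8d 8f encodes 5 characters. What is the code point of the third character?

Offset 0: leading byte 0xED = 11101101 → 3-byte char #1 = ED 8A A8.
Offset 3: leading byte 0xC3 = 11000011 → 2-byte char #2 = C3 B2.
Offset 5: leading byte 0xE6 = 11100110 → 3-byte char #3 = E6 8B 9D.
Leading byte 0xE6 = 11100110 matches 1110xxxx → 3-byte sequence.
Byte 1: 0xE6 = 11100110, payload 0110 (4 bits).
Byte 2: 0x8B = 10001011 (10xxxxxx ✓), payload 001011.
Byte 3: 0x9D = 10011101 (10xxxxxx ✓), payload 011101.
Concatenate: 0110001011011101 = 0x62DD (16 bits → U+62DD).

U+62DD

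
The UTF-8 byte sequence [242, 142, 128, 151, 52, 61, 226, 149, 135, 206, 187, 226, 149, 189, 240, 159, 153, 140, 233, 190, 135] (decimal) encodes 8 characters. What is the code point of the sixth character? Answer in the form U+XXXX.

U+257D

Offset 0: leading byte 0xF2 = 11110010 → 4-byte char #1 = F2 8E 80 97.
Offset 4: leading byte 0x34 = 00110100 → 1-byte char #2 = 34.
Offset 5: leading byte 0x3D = 00111101 → 1-byte char #3 = 3D.
Offset 6: leading byte 0xE2 = 11100010 → 3-byte char #4 = E2 95 87.
Offset 9: leading byte 0xCE = 11001110 → 2-byte char #5 = CE BB.
Offset 11: leading byte 0xE2 = 11100010 → 3-byte char #6 = E2 95 BD.
Leading byte 0xE2 = 11100010 matches 1110xxxx → 3-byte sequence.
Byte 1: 0xE2 = 11100010, payload 0010 (4 bits).
Byte 2: 0x95 = 10010101 (10xxxxxx ✓), payload 010101.
Byte 3: 0xBD = 10111101 (10xxxxxx ✓), payload 111101.
Concatenate: 0010010101111101 = 0x257D (16 bits → U+257D).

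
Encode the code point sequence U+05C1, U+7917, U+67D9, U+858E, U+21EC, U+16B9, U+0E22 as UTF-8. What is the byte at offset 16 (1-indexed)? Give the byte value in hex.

0x9A

1-indexed offset 16 is 0-indexed offset 15.
U+05C1 → 2-byte form D7 81 at offsets 0–1.
U+7917 → 3-byte form E7 A4 97 at offsets 2–4.
U+67D9 → 3-byte form E6 9F 99 at offsets 5–7.
U+858E → 3-byte form E8 96 8E at offsets 8–10.
U+21EC → 3-byte form E2 87 AC at offsets 11–13.
U+16B9 → 3-byte form E1 9A B9 at offsets 14–16.
Offset 15 falls in char 6's range; it's byte 2 of E1 9A B9 = 0x9A.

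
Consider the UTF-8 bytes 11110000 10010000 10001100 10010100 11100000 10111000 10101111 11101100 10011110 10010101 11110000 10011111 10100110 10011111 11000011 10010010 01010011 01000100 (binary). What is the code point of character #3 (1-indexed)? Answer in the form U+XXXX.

U+C795

Offset 0: leading byte 0xF0 = 11110000 → 4-byte char #1 = F0 90 8C 94.
Offset 4: leading byte 0xE0 = 11100000 → 3-byte char #2 = E0 B8 AF.
Offset 7: leading byte 0xEC = 11101100 → 3-byte char #3 = EC 9E 95.
Leading byte 0xEC = 11101100 matches 1110xxxx → 3-byte sequence.
Byte 1: 0xEC = 11101100, payload 1100 (4 bits).
Byte 2: 0x9E = 10011110 (10xxxxxx ✓), payload 011110.
Byte 3: 0x95 = 10010101 (10xxxxxx ✓), payload 010101.
Concatenate: 1100011110010101 = 0xC795 (16 bits → U+C795).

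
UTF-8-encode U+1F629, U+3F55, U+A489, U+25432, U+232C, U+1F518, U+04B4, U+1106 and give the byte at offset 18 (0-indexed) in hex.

U+1F629 → 4-byte form F0 9F 98 A9 at offsets 0–3.
U+3F55 → 3-byte form E3 BD 95 at offsets 4–6.
U+A489 → 3-byte form EA 92 89 at offsets 7–9.
U+25432 → 4-byte form F0 A5 90 B2 at offsets 10–13.
U+232C → 3-byte form E2 8C AC at offsets 14–16.
U+1F518 → 4-byte form F0 9F 94 98 at offsets 17–20.
Offset 18 falls in char 6's range; it's byte 2 of F0 9F 94 98 = 0x9F.

0x9F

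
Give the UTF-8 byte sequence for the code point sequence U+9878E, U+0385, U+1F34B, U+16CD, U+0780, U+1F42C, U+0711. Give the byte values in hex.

U+9878E: 4-byte form → F2 98 9E 8E.
U+0385: 2-byte form → CE 85.
U+1F34B: 4-byte form → F0 9F 8D 8B.
U+16CD: 3-byte form → E1 9B 8D.
U+0780: 2-byte form → DE 80.
U+1F42C: 4-byte form → F0 9F 90 AC.
U+0711: 2-byte form → DC 91.
Concatenated (21 bytes): F2 98 9E 8E CE 85 F0 9F 8D 8B E1 9B 8D DE 80 F0 9F 90 AC DC 91.

F2 98 9E 8E CE 85 F0 9F 8D 8B E1 9B 8D DE 80 F0 9F 90 AC DC 91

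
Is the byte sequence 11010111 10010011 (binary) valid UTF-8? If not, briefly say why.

valid

Leading byte 0xD7 = 11010111 → 2-byte form.
Continuation bytes 0x93=10010011 all match 10xxxxxx.
Decoded value 0x5D3 is ≥ 0x80 (shortest form) and not a surrogate.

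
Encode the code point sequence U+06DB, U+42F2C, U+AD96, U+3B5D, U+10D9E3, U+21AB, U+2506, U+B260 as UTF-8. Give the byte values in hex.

U+06DB: 2-byte form → DB 9B.
U+42F2C: 4-byte form → F1 82 BC AC.
U+AD96: 3-byte form → EA B6 96.
U+3B5D: 3-byte form → E3 AD 9D.
U+10D9E3: 4-byte form → F4 8D A7 A3.
U+21AB: 3-byte form → E2 86 AB.
U+2506: 3-byte form → E2 94 86.
U+B260: 3-byte form → EB 89 A0.
Concatenated (25 bytes): DB 9B F1 82 BC AC EA B6 96 E3 AD 9D F4 8D A7 A3 E2 86 AB E2 94 86 EB 89 A0.

DB 9B F1 82 BC AC EA B6 96 E3 AD 9D F4 8D A7 A3 E2 86 AB E2 94 86 EB 89 A0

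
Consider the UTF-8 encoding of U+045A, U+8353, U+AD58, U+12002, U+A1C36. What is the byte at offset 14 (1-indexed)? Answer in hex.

1-indexed offset 14 is 0-indexed offset 13.
U+045A → 2-byte form D1 9A at offsets 0–1.
U+8353 → 3-byte form E8 8D 93 at offsets 2–4.
U+AD58 → 3-byte form EA B5 98 at offsets 5–7.
U+12002 → 4-byte form F0 92 80 82 at offsets 8–11.
U+A1C36 → 4-byte form F2 A1 B0 B6 at offsets 12–15.
Offset 13 falls in char 5's range; it's byte 2 of F2 A1 B0 B6 = 0xA1.

0xA1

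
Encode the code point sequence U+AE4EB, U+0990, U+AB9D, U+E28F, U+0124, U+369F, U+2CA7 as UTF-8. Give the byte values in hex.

U+AE4EB: 4-byte form → F2 AE 93 AB.
U+0990: 3-byte form → E0 A6 90.
U+AB9D: 3-byte form → EA AE 9D.
U+E28F: 3-byte form → EE 8A 8F.
U+0124: 2-byte form → C4 A4.
U+369F: 3-byte form → E3 9A 9F.
U+2CA7: 3-byte form → E2 B2 A7.
Concatenated (21 bytes): F2 AE 93 AB E0 A6 90 EA AE 9D EE 8A 8F C4 A4 E3 9A 9F E2 B2 A7.

F2 AE 93 AB E0 A6 90 EA AE 9D EE 8A 8F C4 A4 E3 9A 9F E2 B2 A7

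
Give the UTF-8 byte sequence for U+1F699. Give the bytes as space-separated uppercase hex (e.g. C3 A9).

F0 9F 9A 99

U+1F699 = 0x1F699 = 128665 decimal. In range U+10000–U+10FFFF → 4-byte form: 11110xxx 10xxxxxx 10xxxxxx 10xxxxxx.
Binary (21 bits): 000011111011010011001.
Split 3+6+6+6: 000 | 011111 | 011010 | 011001.
Byte 1: 11110000 = 0xF0.
Byte 2: 10011111 = 0x9F.
Byte 3: 10011010 = 0x9A.
Byte 4: 10011001 = 0x99.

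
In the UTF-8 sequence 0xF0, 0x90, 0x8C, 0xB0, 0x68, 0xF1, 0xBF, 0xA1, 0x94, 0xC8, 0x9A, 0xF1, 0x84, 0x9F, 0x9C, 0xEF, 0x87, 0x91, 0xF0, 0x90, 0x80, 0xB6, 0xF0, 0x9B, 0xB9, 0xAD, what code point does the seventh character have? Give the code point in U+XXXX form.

Offset 0: leading byte 0xF0 = 11110000 → 4-byte char #1 = F0 90 8C B0.
Offset 4: leading byte 0x68 = 01101000 → 1-byte char #2 = 68.
Offset 5: leading byte 0xF1 = 11110001 → 4-byte char #3 = F1 BF A1 94.
Offset 9: leading byte 0xC8 = 11001000 → 2-byte char #4 = C8 9A.
Offset 11: leading byte 0xF1 = 11110001 → 4-byte char #5 = F1 84 9F 9C.
Offset 15: leading byte 0xEF = 11101111 → 3-byte char #6 = EF 87 91.
Offset 18: leading byte 0xF0 = 11110000 → 4-byte char #7 = F0 90 80 B6.
Leading byte 0xF0 = 11110000 matches 11110xxx → 4-byte sequence.
Byte 1: 0xF0 = 11110000, payload 000 (3 bits).
Byte 2: 0x90 = 10010000 (10xxxxxx ✓), payload 010000.
Byte 3: 0x80 = 10000000 (10xxxxxx ✓), payload 000000.
Byte 4: 0xB6 = 10110110 (10xxxxxx ✓), payload 110110.
Concatenate: 000010000000000110110 = 0x10036 (21 bits → U+10036).

U+10036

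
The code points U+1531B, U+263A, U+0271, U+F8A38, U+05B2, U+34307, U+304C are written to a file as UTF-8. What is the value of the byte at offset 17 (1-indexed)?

0xB4

1-indexed offset 17 is 0-indexed offset 16.
U+1531B → 4-byte form F0 95 8C 9B at offsets 0–3.
U+263A → 3-byte form E2 98 BA at offsets 4–6.
U+0271 → 2-byte form C9 B1 at offsets 7–8.
U+F8A38 → 4-byte form F3 B8 A8 B8 at offsets 9–12.
U+05B2 → 2-byte form D6 B2 at offsets 13–14.
U+34307 → 4-byte form F0 B4 8C 87 at offsets 15–18.
Offset 16 falls in char 6's range; it's byte 2 of F0 B4 8C 87 = 0xB4.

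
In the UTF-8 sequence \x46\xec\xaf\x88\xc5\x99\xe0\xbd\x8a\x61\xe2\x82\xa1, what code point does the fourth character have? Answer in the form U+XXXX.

Offset 0: leading byte 0x46 = 01000110 → 1-byte char #1 = 46.
Offset 1: leading byte 0xEC = 11101100 → 3-byte char #2 = EC AF 88.
Offset 4: leading byte 0xC5 = 11000101 → 2-byte char #3 = C5 99.
Offset 6: leading byte 0xE0 = 11100000 → 3-byte char #4 = E0 BD 8A.
Leading byte 0xE0 = 11100000 matches 1110xxxx → 3-byte sequence.
Byte 1: 0xE0 = 11100000, payload 0000 (4 bits).
Byte 2: 0xBD = 10111101 (10xxxxxx ✓), payload 111101.
Byte 3: 0x8A = 10001010 (10xxxxxx ✓), payload 001010.
Concatenate: 0000111101001010 = 0xF4A (16 bits → U+0F4A).

U+0F4A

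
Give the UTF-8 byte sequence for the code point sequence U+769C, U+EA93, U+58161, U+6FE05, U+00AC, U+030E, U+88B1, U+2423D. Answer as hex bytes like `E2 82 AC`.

E7 9A 9C EE AA 93 F1 98 85 A1 F1 AF B8 85 C2 AC CC 8E E8 A2 B1 F0 A4 88 BD

U+769C: 3-byte form → E7 9A 9C.
U+EA93: 3-byte form → EE AA 93.
U+58161: 4-byte form → F1 98 85 A1.
U+6FE05: 4-byte form → F1 AF B8 85.
U+00AC: 2-byte form → C2 AC.
U+030E: 2-byte form → CC 8E.
U+88B1: 3-byte form → E8 A2 B1.
U+2423D: 4-byte form → F0 A4 88 BD.
Concatenated (25 bytes): E7 9A 9C EE AA 93 F1 98 85 A1 F1 AF B8 85 C2 AC CC 8E E8 A2 B1 F0 A4 88 BD.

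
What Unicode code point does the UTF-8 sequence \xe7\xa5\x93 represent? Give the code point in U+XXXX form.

U+7953

Leading byte 0xE7 = 11100111 matches 1110xxxx → 3-byte sequence.
Byte 1: 0xE7 = 11100111, payload 0111 (4 bits).
Byte 2: 0xA5 = 10100101 (10xxxxxx ✓), payload 100101.
Byte 3: 0x93 = 10010011 (10xxxxxx ✓), payload 010011.
Concatenate: 0111100101010011 = 0x7953 (16 bits → U+7953).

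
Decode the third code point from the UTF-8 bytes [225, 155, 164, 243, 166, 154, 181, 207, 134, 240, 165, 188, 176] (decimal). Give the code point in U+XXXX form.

U+03C6

Offset 0: leading byte 0xE1 = 11100001 → 3-byte char #1 = E1 9B A4.
Offset 3: leading byte 0xF3 = 11110011 → 4-byte char #2 = F3 A6 9A B5.
Offset 7: leading byte 0xCF = 11001111 → 2-byte char #3 = CF 86.
Leading byte 0xCF = 11001111 matches 110xxxxx → 2-byte sequence.
Byte 1: 0xCF = 11001111, payload 01111 (5 bits).
Byte 2: 0x86 = 10000110 (10xxxxxx ✓), payload 000110.
Concatenate: 01111000110 = 0x3C6 (11 bits → U+03C6).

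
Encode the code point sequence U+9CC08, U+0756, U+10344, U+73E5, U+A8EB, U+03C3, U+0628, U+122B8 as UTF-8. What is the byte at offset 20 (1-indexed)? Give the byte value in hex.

1-indexed offset 20 is 0-indexed offset 19.
U+9CC08 → 4-byte form F2 9C B0 88 at offsets 0–3.
U+0756 → 2-byte form DD 96 at offsets 4–5.
U+10344 → 4-byte form F0 90 8D 84 at offsets 6–9.
U+73E5 → 3-byte form E7 8F A5 at offsets 10–12.
U+A8EB → 3-byte form EA A3 AB at offsets 13–15.
U+03C3 → 2-byte form CF 83 at offsets 16–17.
U+0628 → 2-byte form D8 A8 at offsets 18–19.
Offset 19 falls in char 7's range; it's byte 2 of D8 A8 = 0xA8.

0xA8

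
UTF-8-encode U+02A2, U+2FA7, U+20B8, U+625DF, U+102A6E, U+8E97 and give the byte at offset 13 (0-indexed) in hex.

0x82

U+02A2 → 2-byte form CA A2 at offsets 0–1.
U+2FA7 → 3-byte form E2 BE A7 at offsets 2–4.
U+20B8 → 3-byte form E2 82 B8 at offsets 5–7.
U+625DF → 4-byte form F1 A2 97 9F at offsets 8–11.
U+102A6E → 4-byte form F4 82 A9 AE at offsets 12–15.
Offset 13 falls in char 5's range; it's byte 2 of F4 82 A9 AE = 0x82.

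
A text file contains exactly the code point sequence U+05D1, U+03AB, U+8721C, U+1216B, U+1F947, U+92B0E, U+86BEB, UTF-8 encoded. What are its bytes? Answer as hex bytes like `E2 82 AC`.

D7 91 CE AB F2 87 88 9C F0 92 85 AB F0 9F A5 87 F2 92 AC 8E F2 86 AF AB

U+05D1: 2-byte form → D7 91.
U+03AB: 2-byte form → CE AB.
U+8721C: 4-byte form → F2 87 88 9C.
U+1216B: 4-byte form → F0 92 85 AB.
U+1F947: 4-byte form → F0 9F A5 87.
U+92B0E: 4-byte form → F2 92 AC 8E.
U+86BEB: 4-byte form → F2 86 AF AB.
Concatenated (24 bytes): D7 91 CE AB F2 87 88 9C F0 92 85 AB F0 9F A5 87 F2 92 AC 8E F2 86 AF AB.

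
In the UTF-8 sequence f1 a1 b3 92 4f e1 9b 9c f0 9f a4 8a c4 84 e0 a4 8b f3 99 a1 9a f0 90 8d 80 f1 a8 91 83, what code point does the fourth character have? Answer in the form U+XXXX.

Offset 0: leading byte 0xF1 = 11110001 → 4-byte char #1 = F1 A1 B3 92.
Offset 4: leading byte 0x4F = 01001111 → 1-byte char #2 = 4F.
Offset 5: leading byte 0xE1 = 11100001 → 3-byte char #3 = E1 9B 9C.
Offset 8: leading byte 0xF0 = 11110000 → 4-byte char #4 = F0 9F A4 8A.
Leading byte 0xF0 = 11110000 matches 11110xxx → 4-byte sequence.
Byte 1: 0xF0 = 11110000, payload 000 (3 bits).
Byte 2: 0x9F = 10011111 (10xxxxxx ✓), payload 011111.
Byte 3: 0xA4 = 10100100 (10xxxxxx ✓), payload 100100.
Byte 4: 0x8A = 10001010 (10xxxxxx ✓), payload 001010.
Concatenate: 000011111100100001010 = 0x1F90A (21 bits → U+1F90A).

U+1F90A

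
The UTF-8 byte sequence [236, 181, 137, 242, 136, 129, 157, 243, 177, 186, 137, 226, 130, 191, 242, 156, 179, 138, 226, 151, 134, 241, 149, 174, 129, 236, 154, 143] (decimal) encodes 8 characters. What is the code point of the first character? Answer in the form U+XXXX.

U+CD49

Offset 0: leading byte 0xEC = 11101100 → 3-byte char #1 = EC B5 89.
Leading byte 0xEC = 11101100 matches 1110xxxx → 3-byte sequence.
Byte 1: 0xEC = 11101100, payload 1100 (4 bits).
Byte 2: 0xB5 = 10110101 (10xxxxxx ✓), payload 110101.
Byte 3: 0x89 = 10001001 (10xxxxxx ✓), payload 001001.
Concatenate: 1100110101001001 = 0xCD49 (16 bits → U+CD49).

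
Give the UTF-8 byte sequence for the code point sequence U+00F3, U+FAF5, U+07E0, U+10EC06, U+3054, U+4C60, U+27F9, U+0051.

U+00F3: 2-byte form → C3 B3.
U+FAF5: 3-byte form → EF AB B5.
U+07E0: 2-byte form → DF A0.
U+10EC06: 4-byte form → F4 8E B0 86.
U+3054: 3-byte form → E3 81 94.
U+4C60: 3-byte form → E4 B1 A0.
U+27F9: 3-byte form → E2 9F B9.
U+0051: 1-byte form → 51.
Concatenated (21 bytes): C3 B3 EF AB B5 DF A0 F4 8E B0 86 E3 81 94 E4 B1 A0 E2 9F B9 51.

C3 B3 EF AB B5 DF A0 F4 8E B0 86 E3 81 94 E4 B1 A0 E2 9F B9 51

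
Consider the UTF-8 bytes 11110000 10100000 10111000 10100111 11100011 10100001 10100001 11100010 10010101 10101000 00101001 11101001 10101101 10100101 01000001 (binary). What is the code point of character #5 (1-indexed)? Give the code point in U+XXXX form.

U+9B65

Offset 0: leading byte 0xF0 = 11110000 → 4-byte char #1 = F0 A0 B8 A7.
Offset 4: leading byte 0xE3 = 11100011 → 3-byte char #2 = E3 A1 A1.
Offset 7: leading byte 0xE2 = 11100010 → 3-byte char #3 = E2 95 A8.
Offset 10: leading byte 0x29 = 00101001 → 1-byte char #4 = 29.
Offset 11: leading byte 0xE9 = 11101001 → 3-byte char #5 = E9 AD A5.
Leading byte 0xE9 = 11101001 matches 1110xxxx → 3-byte sequence.
Byte 1: 0xE9 = 11101001, payload 1001 (4 bits).
Byte 2: 0xAD = 10101101 (10xxxxxx ✓), payload 101101.
Byte 3: 0xA5 = 10100101 (10xxxxxx ✓), payload 100101.
Concatenate: 1001101101100101 = 0x9B65 (16 bits → U+9B65).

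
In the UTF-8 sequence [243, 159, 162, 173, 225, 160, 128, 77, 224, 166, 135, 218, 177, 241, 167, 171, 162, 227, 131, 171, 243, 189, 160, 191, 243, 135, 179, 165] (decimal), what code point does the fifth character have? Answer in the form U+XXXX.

Offset 0: leading byte 0xF3 = 11110011 → 4-byte char #1 = F3 9F A2 AD.
Offset 4: leading byte 0xE1 = 11100001 → 3-byte char #2 = E1 A0 80.
Offset 7: leading byte 0x4D = 01001101 → 1-byte char #3 = 4D.
Offset 8: leading byte 0xE0 = 11100000 → 3-byte char #4 = E0 A6 87.
Offset 11: leading byte 0xDA = 11011010 → 2-byte char #5 = DA B1.
Leading byte 0xDA = 11011010 matches 110xxxxx → 2-byte sequence.
Byte 1: 0xDA = 11011010, payload 11010 (5 bits).
Byte 2: 0xB1 = 10110001 (10xxxxxx ✓), payload 110001.
Concatenate: 11010110001 = 0x6B1 (11 bits → U+06B1).

U+06B1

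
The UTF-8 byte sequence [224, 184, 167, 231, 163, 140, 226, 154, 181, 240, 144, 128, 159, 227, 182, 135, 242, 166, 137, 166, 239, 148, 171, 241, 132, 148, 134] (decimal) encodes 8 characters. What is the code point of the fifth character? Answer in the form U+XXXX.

Offset 0: leading byte 0xE0 = 11100000 → 3-byte char #1 = E0 B8 A7.
Offset 3: leading byte 0xE7 = 11100111 → 3-byte char #2 = E7 A3 8C.
Offset 6: leading byte 0xE2 = 11100010 → 3-byte char #3 = E2 9A B5.
Offset 9: leading byte 0xF0 = 11110000 → 4-byte char #4 = F0 90 80 9F.
Offset 13: leading byte 0xE3 = 11100011 → 3-byte char #5 = E3 B6 87.
Leading byte 0xE3 = 11100011 matches 1110xxxx → 3-byte sequence.
Byte 1: 0xE3 = 11100011, payload 0011 (4 bits).
Byte 2: 0xB6 = 10110110 (10xxxxxx ✓), payload 110110.
Byte 3: 0x87 = 10000111 (10xxxxxx ✓), payload 000111.
Concatenate: 0011110110000111 = 0x3D87 (16 bits → U+3D87).

U+3D87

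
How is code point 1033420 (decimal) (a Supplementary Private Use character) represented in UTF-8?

U+FC4CC = 0xFC4CC = 1033420 decimal. In range U+10000–U+10FFFF → 4-byte form: 11110xxx 10xxxxxx 10xxxxxx 10xxxxxx.
Binary (21 bits): 011111100010011001100.
Split 3+6+6+6: 011 | 111100 | 010011 | 001100.
Byte 1: 11110011 = 0xF3.
Byte 2: 10111100 = 0xBC.
Byte 3: 10010011 = 0x93.
Byte 4: 10001100 = 0x8C.

F3 BC 93 8C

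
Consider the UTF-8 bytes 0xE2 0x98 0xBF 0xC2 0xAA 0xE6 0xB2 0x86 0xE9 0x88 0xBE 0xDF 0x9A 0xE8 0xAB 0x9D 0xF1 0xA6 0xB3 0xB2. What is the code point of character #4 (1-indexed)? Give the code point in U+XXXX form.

Offset 0: leading byte 0xE2 = 11100010 → 3-byte char #1 = E2 98 BF.
Offset 3: leading byte 0xC2 = 11000010 → 2-byte char #2 = C2 AA.
Offset 5: leading byte 0xE6 = 11100110 → 3-byte char #3 = E6 B2 86.
Offset 8: leading byte 0xE9 = 11101001 → 3-byte char #4 = E9 88 BE.
Leading byte 0xE9 = 11101001 matches 1110xxxx → 3-byte sequence.
Byte 1: 0xE9 = 11101001, payload 1001 (4 bits).
Byte 2: 0x88 = 10001000 (10xxxxxx ✓), payload 001000.
Byte 3: 0xBE = 10111110 (10xxxxxx ✓), payload 111110.
Concatenate: 1001001000111110 = 0x923E (16 bits → U+923E).

U+923E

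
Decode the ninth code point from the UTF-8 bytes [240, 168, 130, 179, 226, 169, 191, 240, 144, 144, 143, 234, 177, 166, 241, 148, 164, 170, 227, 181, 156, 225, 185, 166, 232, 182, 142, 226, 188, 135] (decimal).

Offset 0: leading byte 0xF0 = 11110000 → 4-byte char #1 = F0 A8 82 B3.
Offset 4: leading byte 0xE2 = 11100010 → 3-byte char #2 = E2 A9 BF.
Offset 7: leading byte 0xF0 = 11110000 → 4-byte char #3 = F0 90 90 8F.
Offset 11: leading byte 0xEA = 11101010 → 3-byte char #4 = EA B1 A6.
Offset 14: leading byte 0xF1 = 11110001 → 4-byte char #5 = F1 94 A4 AA.
Offset 18: leading byte 0xE3 = 11100011 → 3-byte char #6 = E3 B5 9C.
Offset 21: leading byte 0xE1 = 11100001 → 3-byte char #7 = E1 B9 A6.
Offset 24: leading byte 0xE8 = 11101000 → 3-byte char #8 = E8 B6 8E.
Offset 27: leading byte 0xE2 = 11100010 → 3-byte char #9 = E2 BC 87.
Leading byte 0xE2 = 11100010 matches 1110xxxx → 3-byte sequence.
Byte 1: 0xE2 = 11100010, payload 0010 (4 bits).
Byte 2: 0xBC = 10111100 (10xxxxxx ✓), payload 111100.
Byte 3: 0x87 = 10000111 (10xxxxxx ✓), payload 000111.
Concatenate: 0010111100000111 = 0x2F07 (16 bits → U+2F07).

U+2F07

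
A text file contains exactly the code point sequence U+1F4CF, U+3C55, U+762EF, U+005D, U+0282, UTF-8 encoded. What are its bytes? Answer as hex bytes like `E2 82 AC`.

F0 9F 93 8F E3 B1 95 F1 B6 8B AF 5D CA 82

U+1F4CF: 4-byte form → F0 9F 93 8F.
U+3C55: 3-byte form → E3 B1 95.
U+762EF: 4-byte form → F1 B6 8B AF.
U+005D: 1-byte form → 5D.
U+0282: 2-byte form → CA 82.
Concatenated (14 bytes): F0 9F 93 8F E3 B1 95 F1 B6 8B AF 5D CA 82.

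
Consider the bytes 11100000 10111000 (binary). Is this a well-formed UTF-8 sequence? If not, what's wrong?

invalid (sequence truncated)

Leading byte 0xE0 = 11100000 → 3-byte form, but only 2 bytes are present.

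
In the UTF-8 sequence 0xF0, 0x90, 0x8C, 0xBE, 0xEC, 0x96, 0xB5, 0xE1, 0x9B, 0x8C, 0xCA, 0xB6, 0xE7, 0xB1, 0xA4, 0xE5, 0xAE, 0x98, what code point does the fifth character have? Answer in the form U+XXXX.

Offset 0: leading byte 0xF0 = 11110000 → 4-byte char #1 = F0 90 8C BE.
Offset 4: leading byte 0xEC = 11101100 → 3-byte char #2 = EC 96 B5.
Offset 7: leading byte 0xE1 = 11100001 → 3-byte char #3 = E1 9B 8C.
Offset 10: leading byte 0xCA = 11001010 → 2-byte char #4 = CA B6.
Offset 12: leading byte 0xE7 = 11100111 → 3-byte char #5 = E7 B1 A4.
Leading byte 0xE7 = 11100111 matches 1110xxxx → 3-byte sequence.
Byte 1: 0xE7 = 11100111, payload 0111 (4 bits).
Byte 2: 0xB1 = 10110001 (10xxxxxx ✓), payload 110001.
Byte 3: 0xA4 = 10100100 (10xxxxxx ✓), payload 100100.
Concatenate: 0111110001100100 = 0x7C64 (16 bits → U+7C64).

U+7C64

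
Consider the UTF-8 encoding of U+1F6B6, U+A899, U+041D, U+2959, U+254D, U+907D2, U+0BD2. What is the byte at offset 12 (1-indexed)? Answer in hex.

0x99

1-indexed offset 12 is 0-indexed offset 11.
U+1F6B6 → 4-byte form F0 9F 9A B6 at offsets 0–3.
U+A899 → 3-byte form EA A2 99 at offsets 4–6.
U+041D → 2-byte form D0 9D at offsets 7–8.
U+2959 → 3-byte form E2 A5 99 at offsets 9–11.
Offset 11 falls in char 4's range; it's byte 3 of E2 A5 99 = 0x99.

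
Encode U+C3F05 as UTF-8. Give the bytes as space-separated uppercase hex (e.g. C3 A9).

U+C3F05 = 0xC3F05 = 802565 decimal. In range U+10000–U+10FFFF → 4-byte form: 11110xxx 10xxxxxx 10xxxxxx 10xxxxxx.
Binary (21 bits): 011000011111100000101.
Split 3+6+6+6: 011 | 000011 | 111100 | 000101.
Byte 1: 11110011 = 0xF3.
Byte 2: 10000011 = 0x83.
Byte 3: 10111100 = 0xBC.
Byte 4: 10000101 = 0x85.

F3 83 BC 85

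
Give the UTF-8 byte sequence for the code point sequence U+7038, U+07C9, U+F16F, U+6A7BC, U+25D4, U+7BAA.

U+7038: 3-byte form → E7 80 B8.
U+07C9: 2-byte form → DF 89.
U+F16F: 3-byte form → EF 85 AF.
U+6A7BC: 4-byte form → F1 AA 9E BC.
U+25D4: 3-byte form → E2 97 94.
U+7BAA: 3-byte form → E7 AE AA.
Concatenated (18 bytes): E7 80 B8 DF 89 EF 85 AF F1 AA 9E BC E2 97 94 E7 AE AA.

E7 80 B8 DF 89 EF 85 AF F1 AA 9E BC E2 97 94 E7 AE AA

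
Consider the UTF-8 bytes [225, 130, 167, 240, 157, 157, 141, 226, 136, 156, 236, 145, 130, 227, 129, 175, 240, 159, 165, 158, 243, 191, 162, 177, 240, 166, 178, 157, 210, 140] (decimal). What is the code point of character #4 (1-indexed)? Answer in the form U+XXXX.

U+C442

Offset 0: leading byte 0xE1 = 11100001 → 3-byte char #1 = E1 82 A7.
Offset 3: leading byte 0xF0 = 11110000 → 4-byte char #2 = F0 9D 9D 8D.
Offset 7: leading byte 0xE2 = 11100010 → 3-byte char #3 = E2 88 9C.
Offset 10: leading byte 0xEC = 11101100 → 3-byte char #4 = EC 91 82.
Leading byte 0xEC = 11101100 matches 1110xxxx → 3-byte sequence.
Byte 1: 0xEC = 11101100, payload 1100 (4 bits).
Byte 2: 0x91 = 10010001 (10xxxxxx ✓), payload 010001.
Byte 3: 0x82 = 10000010 (10xxxxxx ✓), payload 000010.
Concatenate: 1100010001000010 = 0xC442 (16 bits → U+C442).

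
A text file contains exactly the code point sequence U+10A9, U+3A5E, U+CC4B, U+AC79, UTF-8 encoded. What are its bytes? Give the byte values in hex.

U+10A9: 3-byte form → E1 82 A9.
U+3A5E: 3-byte form → E3 A9 9E.
U+CC4B: 3-byte form → EC B1 8B.
U+AC79: 3-byte form → EA B1 B9.
Concatenated (12 bytes): E1 82 A9 E3 A9 9E EC B1 8B EA B1 B9.

E1 82 A9 E3 A9 9E EC B1 8B EA B1 B9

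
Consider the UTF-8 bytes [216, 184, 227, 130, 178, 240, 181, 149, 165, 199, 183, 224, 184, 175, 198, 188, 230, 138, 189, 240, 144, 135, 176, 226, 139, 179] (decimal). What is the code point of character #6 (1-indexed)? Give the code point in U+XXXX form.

Offset 0: leading byte 0xD8 = 11011000 → 2-byte char #1 = D8 B8.
Offset 2: leading byte 0xE3 = 11100011 → 3-byte char #2 = E3 82 B2.
Offset 5: leading byte 0xF0 = 11110000 → 4-byte char #3 = F0 B5 95 A5.
Offset 9: leading byte 0xC7 = 11000111 → 2-byte char #4 = C7 B7.
Offset 11: leading byte 0xE0 = 11100000 → 3-byte char #5 = E0 B8 AF.
Offset 14: leading byte 0xC6 = 11000110 → 2-byte char #6 = C6 BC.
Leading byte 0xC6 = 11000110 matches 110xxxxx → 2-byte sequence.
Byte 1: 0xC6 = 11000110, payload 00110 (5 bits).
Byte 2: 0xBC = 10111100 (10xxxxxx ✓), payload 111100.
Concatenate: 00110111100 = 0x1BC (11 bits → U+01BC).

U+01BC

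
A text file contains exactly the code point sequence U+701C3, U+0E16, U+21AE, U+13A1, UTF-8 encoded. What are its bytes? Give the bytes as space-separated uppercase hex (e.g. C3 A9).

U+701C3: 4-byte form → F1 B0 87 83.
U+0E16: 3-byte form → E0 B8 96.
U+21AE: 3-byte form → E2 86 AE.
U+13A1: 3-byte form → E1 8E A1.
Concatenated (13 bytes): F1 B0 87 83 E0 B8 96 E2 86 AE E1 8E A1.

F1 B0 87 83 E0 B8 96 E2 86 AE E1 8E A1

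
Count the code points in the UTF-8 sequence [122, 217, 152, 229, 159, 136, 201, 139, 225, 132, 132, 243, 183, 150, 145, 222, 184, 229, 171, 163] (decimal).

Byte at offset 0: 0x7A = 01111010 → 1-byte char (#1). Advance 1.
Byte at offset 1: 0xD9 = 11011001 → 2-byte char (#2). Advance 2.
Byte at offset 3: 0xE5 = 11100101 → 3-byte char (#3). Advance 3.
Byte at offset 6: 0xC9 = 11001001 → 2-byte char (#4). Advance 2.
Byte at offset 8: 0xE1 = 11100001 → 3-byte char (#5). Advance 3.
Byte at offset 11: 0xF3 = 11110011 → 4-byte char (#6). Advance 4.
Byte at offset 15: 0xDE = 11011110 → 2-byte char (#7). Advance 2.
Byte at offset 17: 0xE5 = 11100101 → 3-byte char (#8). Advance 3.
Reached end at offset 20 after 8 code points.

8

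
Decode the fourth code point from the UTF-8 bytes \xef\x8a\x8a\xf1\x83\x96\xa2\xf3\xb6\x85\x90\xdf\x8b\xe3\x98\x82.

U+07CB

Offset 0: leading byte 0xEF = 11101111 → 3-byte char #1 = EF 8A 8A.
Offset 3: leading byte 0xF1 = 11110001 → 4-byte char #2 = F1 83 96 A2.
Offset 7: leading byte 0xF3 = 11110011 → 4-byte char #3 = F3 B6 85 90.
Offset 11: leading byte 0xDF = 11011111 → 2-byte char #4 = DF 8B.
Leading byte 0xDF = 11011111 matches 110xxxxx → 2-byte sequence.
Byte 1: 0xDF = 11011111, payload 11111 (5 bits).
Byte 2: 0x8B = 10001011 (10xxxxxx ✓), payload 001011.
Concatenate: 11111001011 = 0x7CB (11 bits → U+07CB).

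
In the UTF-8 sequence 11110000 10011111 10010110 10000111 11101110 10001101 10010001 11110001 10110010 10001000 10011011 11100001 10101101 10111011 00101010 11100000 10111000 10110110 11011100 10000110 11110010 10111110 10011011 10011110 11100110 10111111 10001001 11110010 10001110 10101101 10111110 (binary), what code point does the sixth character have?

U+0E36

Offset 0: leading byte 0xF0 = 11110000 → 4-byte char #1 = F0 9F 96 87.
Offset 4: leading byte 0xEE = 11101110 → 3-byte char #2 = EE 8D 91.
Offset 7: leading byte 0xF1 = 11110001 → 4-byte char #3 = F1 B2 88 9B.
Offset 11: leading byte 0xE1 = 11100001 → 3-byte char #4 = E1 AD BB.
Offset 14: leading byte 0x2A = 00101010 → 1-byte char #5 = 2A.
Offset 15: leading byte 0xE0 = 11100000 → 3-byte char #6 = E0 B8 B6.
Leading byte 0xE0 = 11100000 matches 1110xxxx → 3-byte sequence.
Byte 1: 0xE0 = 11100000, payload 0000 (4 bits).
Byte 2: 0xB8 = 10111000 (10xxxxxx ✓), payload 111000.
Byte 3: 0xB6 = 10110110 (10xxxxxx ✓), payload 110110.
Concatenate: 0000111000110110 = 0xE36 (16 bits → U+0E36).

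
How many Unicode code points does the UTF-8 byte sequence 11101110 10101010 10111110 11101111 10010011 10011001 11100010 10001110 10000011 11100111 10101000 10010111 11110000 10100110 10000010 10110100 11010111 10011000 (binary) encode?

Byte at offset 0: 0xEE = 11101110 → 3-byte char (#1). Advance 3.
Byte at offset 3: 0xEF = 11101111 → 3-byte char (#2). Advance 3.
Byte at offset 6: 0xE2 = 11100010 → 3-byte char (#3). Advance 3.
Byte at offset 9: 0xE7 = 11100111 → 3-byte char (#4). Advance 3.
Byte at offset 12: 0xF0 = 11110000 → 4-byte char (#5). Advance 4.
Byte at offset 16: 0xD7 = 11010111 → 2-byte char (#6). Advance 2.
Reached end at offset 18 after 6 code points.

6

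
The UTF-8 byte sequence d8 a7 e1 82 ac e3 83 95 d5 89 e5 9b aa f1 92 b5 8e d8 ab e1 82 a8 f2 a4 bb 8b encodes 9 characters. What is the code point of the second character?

Offset 0: leading byte 0xD8 = 11011000 → 2-byte char #1 = D8 A7.
Offset 2: leading byte 0xE1 = 11100001 → 3-byte char #2 = E1 82 AC.
Leading byte 0xE1 = 11100001 matches 1110xxxx → 3-byte sequence.
Byte 1: 0xE1 = 11100001, payload 0001 (4 bits).
Byte 2: 0x82 = 10000010 (10xxxxxx ✓), payload 000010.
Byte 3: 0xAC = 10101100 (10xxxxxx ✓), payload 101100.
Concatenate: 0001000010101100 = 0x10AC (16 bits → U+10AC).

U+10AC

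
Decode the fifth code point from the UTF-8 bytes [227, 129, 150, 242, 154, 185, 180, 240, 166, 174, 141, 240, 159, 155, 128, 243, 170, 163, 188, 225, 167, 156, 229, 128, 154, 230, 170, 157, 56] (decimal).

U+EA8FC

Offset 0: leading byte 0xE3 = 11100011 → 3-byte char #1 = E3 81 96.
Offset 3: leading byte 0xF2 = 11110010 → 4-byte char #2 = F2 9A B9 B4.
Offset 7: leading byte 0xF0 = 11110000 → 4-byte char #3 = F0 A6 AE 8D.
Offset 11: leading byte 0xF0 = 11110000 → 4-byte char #4 = F0 9F 9B 80.
Offset 15: leading byte 0xF3 = 11110011 → 4-byte char #5 = F3 AA A3 BC.
Leading byte 0xF3 = 11110011 matches 11110xxx → 4-byte sequence.
Byte 1: 0xF3 = 11110011, payload 011 (3 bits).
Byte 2: 0xAA = 10101010 (10xxxxxx ✓), payload 101010.
Byte 3: 0xA3 = 10100011 (10xxxxxx ✓), payload 100011.
Byte 4: 0xBC = 10111100 (10xxxxxx ✓), payload 111100.
Concatenate: 011101010100011111100 = 0xEA8FC (21 bits → U+EA8FC).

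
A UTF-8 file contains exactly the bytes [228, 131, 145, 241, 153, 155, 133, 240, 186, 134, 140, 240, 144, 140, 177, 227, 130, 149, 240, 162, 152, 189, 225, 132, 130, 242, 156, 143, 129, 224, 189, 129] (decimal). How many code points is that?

Byte at offset 0: 0xE4 = 11100100 → 3-byte char (#1). Advance 3.
Byte at offset 3: 0xF1 = 11110001 → 4-byte char (#2). Advance 4.
Byte at offset 7: 0xF0 = 11110000 → 4-byte char (#3). Advance 4.
Byte at offset 11: 0xF0 = 11110000 → 4-byte char (#4). Advance 4.
Byte at offset 15: 0xE3 = 11100011 → 3-byte char (#5). Advance 3.
Byte at offset 18: 0xF0 = 11110000 → 4-byte char (#6). Advance 4.
Byte at offset 22: 0xE1 = 11100001 → 3-byte char (#7). Advance 3.
Byte at offset 25: 0xF2 = 11110010 → 4-byte char (#8). Advance 4.
Byte at offset 29: 0xE0 = 11100000 → 3-byte char (#9). Advance 3.
Reached end at offset 32 after 9 code points.

9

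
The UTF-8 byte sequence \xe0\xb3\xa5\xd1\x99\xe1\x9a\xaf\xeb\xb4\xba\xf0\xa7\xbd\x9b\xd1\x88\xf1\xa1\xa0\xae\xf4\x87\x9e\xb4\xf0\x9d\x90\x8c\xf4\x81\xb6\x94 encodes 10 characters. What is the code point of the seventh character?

Offset 0: leading byte 0xE0 = 11100000 → 3-byte char #1 = E0 B3 A5.
Offset 3: leading byte 0xD1 = 11010001 → 2-byte char #2 = D1 99.
Offset 5: leading byte 0xE1 = 11100001 → 3-byte char #3 = E1 9A AF.
Offset 8: leading byte 0xEB = 11101011 → 3-byte char #4 = EB B4 BA.
Offset 11: leading byte 0xF0 = 11110000 → 4-byte char #5 = F0 A7 BD 9B.
Offset 15: leading byte 0xD1 = 11010001 → 2-byte char #6 = D1 88.
Offset 17: leading byte 0xF1 = 11110001 → 4-byte char #7 = F1 A1 A0 AE.
Leading byte 0xF1 = 11110001 matches 11110xxx → 4-byte sequence.
Byte 1: 0xF1 = 11110001, payload 001 (3 bits).
Byte 2: 0xA1 = 10100001 (10xxxxxx ✓), payload 100001.
Byte 3: 0xA0 = 10100000 (10xxxxxx ✓), payload 100000.
Byte 4: 0xAE = 10101110 (10xxxxxx ✓), payload 101110.
Concatenate: 001100001100000101110 = 0x6182E (21 bits → U+6182E).

U+6182E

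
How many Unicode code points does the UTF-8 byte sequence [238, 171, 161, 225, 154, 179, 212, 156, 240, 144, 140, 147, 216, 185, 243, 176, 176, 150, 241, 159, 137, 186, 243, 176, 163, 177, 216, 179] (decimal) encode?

Byte at offset 0: 0xEE = 11101110 → 3-byte char (#1). Advance 3.
Byte at offset 3: 0xE1 = 11100001 → 3-byte char (#2). Advance 3.
Byte at offset 6: 0xD4 = 11010100 → 2-byte char (#3). Advance 2.
Byte at offset 8: 0xF0 = 11110000 → 4-byte char (#4). Advance 4.
Byte at offset 12: 0xD8 = 11011000 → 2-byte char (#5). Advance 2.
Byte at offset 14: 0xF3 = 11110011 → 4-byte char (#6). Advance 4.
Byte at offset 18: 0xF1 = 11110001 → 4-byte char (#7). Advance 4.
Byte at offset 22: 0xF3 = 11110011 → 4-byte char (#8). Advance 4.
Byte at offset 26: 0xD8 = 11011000 → 2-byte char (#9). Advance 2.
Reached end at offset 28 after 9 code points.

9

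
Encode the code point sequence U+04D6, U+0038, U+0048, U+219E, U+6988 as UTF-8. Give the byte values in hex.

U+04D6: 2-byte form → D3 96.
U+0038: 1-byte form → 38.
U+0048: 1-byte form → 48.
U+219E: 3-byte form → E2 86 9E.
U+6988: 3-byte form → E6 A6 88.
Concatenated (10 bytes): D3 96 38 48 E2 86 9E E6 A6 88.

D3 96 38 48 E2 86 9E E6 A6 88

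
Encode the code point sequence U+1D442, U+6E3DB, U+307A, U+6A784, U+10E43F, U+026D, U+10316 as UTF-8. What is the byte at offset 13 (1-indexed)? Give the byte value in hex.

0xAA

1-indexed offset 13 is 0-indexed offset 12.
U+1D442 → 4-byte form F0 9D 91 82 at offsets 0–3.
U+6E3DB → 4-byte form F1 AE 8F 9B at offsets 4–7.
U+307A → 3-byte form E3 81 BA at offsets 8–10.
U+6A784 → 4-byte form F1 AA 9E 84 at offsets 11–14.
Offset 12 falls in char 4's range; it's byte 2 of F1 AA 9E 84 = 0xAA.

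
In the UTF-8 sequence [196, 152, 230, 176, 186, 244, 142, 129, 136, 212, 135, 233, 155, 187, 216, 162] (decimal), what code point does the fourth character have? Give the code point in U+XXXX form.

U+0507

Offset 0: leading byte 0xC4 = 11000100 → 2-byte char #1 = C4 98.
Offset 2: leading byte 0xE6 = 11100110 → 3-byte char #2 = E6 B0 BA.
Offset 5: leading byte 0xF4 = 11110100 → 4-byte char #3 = F4 8E 81 88.
Offset 9: leading byte 0xD4 = 11010100 → 2-byte char #4 = D4 87.
Leading byte 0xD4 = 11010100 matches 110xxxxx → 2-byte sequence.
Byte 1: 0xD4 = 11010100, payload 10100 (5 bits).
Byte 2: 0x87 = 10000111 (10xxxxxx ✓), payload 000111.
Concatenate: 10100000111 = 0x507 (11 bits → U+0507).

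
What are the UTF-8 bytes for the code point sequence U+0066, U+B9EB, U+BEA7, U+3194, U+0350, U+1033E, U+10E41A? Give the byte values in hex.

66 EB A7 AB EB BA A7 E3 86 94 CD 90 F0 90 8C BE F4 8E 90 9A

U+0066: 1-byte form → 66.
U+B9EB: 3-byte form → EB A7 AB.
U+BEA7: 3-byte form → EB BA A7.
U+3194: 3-byte form → E3 86 94.
U+0350: 2-byte form → CD 90.
U+1033E: 4-byte form → F0 90 8C BE.
U+10E41A: 4-byte form → F4 8E 90 9A.
Concatenated (20 bytes): 66 EB A7 AB EB BA A7 E3 86 94 CD 90 F0 90 8C BE F4 8E 90 9A.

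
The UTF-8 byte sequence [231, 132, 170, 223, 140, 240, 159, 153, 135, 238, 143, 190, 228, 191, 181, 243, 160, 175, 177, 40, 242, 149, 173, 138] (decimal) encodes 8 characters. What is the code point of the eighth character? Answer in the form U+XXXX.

U+95B4A

Offset 0: leading byte 0xE7 = 11100111 → 3-byte char #1 = E7 84 AA.
Offset 3: leading byte 0xDF = 11011111 → 2-byte char #2 = DF 8C.
Offset 5: leading byte 0xF0 = 11110000 → 4-byte char #3 = F0 9F 99 87.
Offset 9: leading byte 0xEE = 11101110 → 3-byte char #4 = EE 8F BE.
Offset 12: leading byte 0xE4 = 11100100 → 3-byte char #5 = E4 BF B5.
Offset 15: leading byte 0xF3 = 11110011 → 4-byte char #6 = F3 A0 AF B1.
Offset 19: leading byte 0x28 = 00101000 → 1-byte char #7 = 28.
Offset 20: leading byte 0xF2 = 11110010 → 4-byte char #8 = F2 95 AD 8A.
Leading byte 0xF2 = 11110010 matches 11110xxx → 4-byte sequence.
Byte 1: 0xF2 = 11110010, payload 010 (3 bits).
Byte 2: 0x95 = 10010101 (10xxxxxx ✓), payload 010101.
Byte 3: 0xAD = 10101101 (10xxxxxx ✓), payload 101101.
Byte 4: 0x8A = 10001010 (10xxxxxx ✓), payload 001010.
Concatenate: 010010101101101001010 = 0x95B4A (21 bits → U+95B4A).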